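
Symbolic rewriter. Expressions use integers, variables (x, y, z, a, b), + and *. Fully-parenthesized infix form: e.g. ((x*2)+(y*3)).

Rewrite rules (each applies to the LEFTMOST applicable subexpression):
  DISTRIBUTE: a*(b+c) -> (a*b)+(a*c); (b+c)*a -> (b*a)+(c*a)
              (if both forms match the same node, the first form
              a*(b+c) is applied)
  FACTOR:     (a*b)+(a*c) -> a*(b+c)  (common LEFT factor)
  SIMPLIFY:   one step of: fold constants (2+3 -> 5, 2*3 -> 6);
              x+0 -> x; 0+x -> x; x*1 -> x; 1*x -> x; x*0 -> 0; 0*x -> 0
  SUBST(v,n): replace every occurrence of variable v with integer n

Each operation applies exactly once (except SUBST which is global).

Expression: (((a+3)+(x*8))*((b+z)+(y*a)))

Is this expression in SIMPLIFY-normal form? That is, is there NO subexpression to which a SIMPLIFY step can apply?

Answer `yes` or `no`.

Expression: (((a+3)+(x*8))*((b+z)+(y*a)))
Scanning for simplifiable subexpressions (pre-order)...
  at root: (((a+3)+(x*8))*((b+z)+(y*a))) (not simplifiable)
  at L: ((a+3)+(x*8)) (not simplifiable)
  at LL: (a+3) (not simplifiable)
  at LR: (x*8) (not simplifiable)
  at R: ((b+z)+(y*a)) (not simplifiable)
  at RL: (b+z) (not simplifiable)
  at RR: (y*a) (not simplifiable)
Result: no simplifiable subexpression found -> normal form.

Answer: yes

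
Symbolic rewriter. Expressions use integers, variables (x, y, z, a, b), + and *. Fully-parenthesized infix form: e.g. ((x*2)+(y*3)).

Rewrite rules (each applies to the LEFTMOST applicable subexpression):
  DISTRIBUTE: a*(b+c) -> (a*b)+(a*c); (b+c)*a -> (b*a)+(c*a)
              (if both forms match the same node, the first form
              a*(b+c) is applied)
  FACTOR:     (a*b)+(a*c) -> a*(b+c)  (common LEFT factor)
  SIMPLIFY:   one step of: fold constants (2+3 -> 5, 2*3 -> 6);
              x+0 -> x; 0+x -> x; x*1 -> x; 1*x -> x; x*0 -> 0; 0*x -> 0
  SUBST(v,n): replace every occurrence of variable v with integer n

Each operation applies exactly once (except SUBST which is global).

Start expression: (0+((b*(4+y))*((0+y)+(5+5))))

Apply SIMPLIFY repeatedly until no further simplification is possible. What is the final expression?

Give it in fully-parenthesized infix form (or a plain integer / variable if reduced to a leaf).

Start: (0+((b*(4+y))*((0+y)+(5+5))))
Step 1: at root: (0+((b*(4+y))*((0+y)+(5+5)))) -> ((b*(4+y))*((0+y)+(5+5))); overall: (0+((b*(4+y))*((0+y)+(5+5)))) -> ((b*(4+y))*((0+y)+(5+5)))
Step 2: at RL: (0+y) -> y; overall: ((b*(4+y))*((0+y)+(5+5))) -> ((b*(4+y))*(y+(5+5)))
Step 3: at RR: (5+5) -> 10; overall: ((b*(4+y))*(y+(5+5))) -> ((b*(4+y))*(y+10))
Fixed point: ((b*(4+y))*(y+10))

Answer: ((b*(4+y))*(y+10))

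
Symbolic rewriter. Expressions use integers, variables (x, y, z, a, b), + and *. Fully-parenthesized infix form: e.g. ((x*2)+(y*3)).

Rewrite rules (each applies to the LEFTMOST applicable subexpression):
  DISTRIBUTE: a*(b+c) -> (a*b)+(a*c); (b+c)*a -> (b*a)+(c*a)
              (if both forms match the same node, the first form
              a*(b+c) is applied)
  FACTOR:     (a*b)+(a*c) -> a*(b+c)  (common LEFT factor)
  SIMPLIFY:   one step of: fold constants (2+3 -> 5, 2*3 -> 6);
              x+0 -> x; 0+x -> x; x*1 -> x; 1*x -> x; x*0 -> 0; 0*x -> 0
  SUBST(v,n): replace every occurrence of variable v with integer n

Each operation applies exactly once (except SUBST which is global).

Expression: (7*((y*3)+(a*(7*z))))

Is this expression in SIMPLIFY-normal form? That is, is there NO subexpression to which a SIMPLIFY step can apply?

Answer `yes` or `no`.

Expression: (7*((y*3)+(a*(7*z))))
Scanning for simplifiable subexpressions (pre-order)...
  at root: (7*((y*3)+(a*(7*z)))) (not simplifiable)
  at R: ((y*3)+(a*(7*z))) (not simplifiable)
  at RL: (y*3) (not simplifiable)
  at RR: (a*(7*z)) (not simplifiable)
  at RRR: (7*z) (not simplifiable)
Result: no simplifiable subexpression found -> normal form.

Answer: yes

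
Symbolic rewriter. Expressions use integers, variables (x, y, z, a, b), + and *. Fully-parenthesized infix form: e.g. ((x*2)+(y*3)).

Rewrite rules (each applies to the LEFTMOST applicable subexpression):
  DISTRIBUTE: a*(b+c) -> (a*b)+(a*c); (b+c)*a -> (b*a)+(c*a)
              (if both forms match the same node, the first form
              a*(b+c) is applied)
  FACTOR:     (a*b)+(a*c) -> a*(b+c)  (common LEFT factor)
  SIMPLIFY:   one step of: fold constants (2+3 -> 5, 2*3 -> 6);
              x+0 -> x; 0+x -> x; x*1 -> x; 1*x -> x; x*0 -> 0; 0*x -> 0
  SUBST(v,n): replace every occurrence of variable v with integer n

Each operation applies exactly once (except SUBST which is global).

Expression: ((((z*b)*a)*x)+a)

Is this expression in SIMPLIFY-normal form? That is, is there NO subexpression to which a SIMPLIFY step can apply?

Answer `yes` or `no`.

Answer: yes

Derivation:
Expression: ((((z*b)*a)*x)+a)
Scanning for simplifiable subexpressions (pre-order)...
  at root: ((((z*b)*a)*x)+a) (not simplifiable)
  at L: (((z*b)*a)*x) (not simplifiable)
  at LL: ((z*b)*a) (not simplifiable)
  at LLL: (z*b) (not simplifiable)
Result: no simplifiable subexpression found -> normal form.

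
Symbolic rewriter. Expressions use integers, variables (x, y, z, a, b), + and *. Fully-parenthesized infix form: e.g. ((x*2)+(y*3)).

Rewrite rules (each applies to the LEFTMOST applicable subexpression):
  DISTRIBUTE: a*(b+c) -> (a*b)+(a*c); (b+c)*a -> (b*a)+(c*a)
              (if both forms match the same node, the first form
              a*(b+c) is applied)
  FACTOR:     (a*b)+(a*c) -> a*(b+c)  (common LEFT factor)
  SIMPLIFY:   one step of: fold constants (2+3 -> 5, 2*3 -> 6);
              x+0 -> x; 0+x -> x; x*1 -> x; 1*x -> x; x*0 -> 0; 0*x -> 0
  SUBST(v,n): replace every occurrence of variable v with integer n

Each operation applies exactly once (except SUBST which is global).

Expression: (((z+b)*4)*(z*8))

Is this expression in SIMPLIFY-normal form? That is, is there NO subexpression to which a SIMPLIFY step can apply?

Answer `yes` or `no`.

Expression: (((z+b)*4)*(z*8))
Scanning for simplifiable subexpressions (pre-order)...
  at root: (((z+b)*4)*(z*8)) (not simplifiable)
  at L: ((z+b)*4) (not simplifiable)
  at LL: (z+b) (not simplifiable)
  at R: (z*8) (not simplifiable)
Result: no simplifiable subexpression found -> normal form.

Answer: yes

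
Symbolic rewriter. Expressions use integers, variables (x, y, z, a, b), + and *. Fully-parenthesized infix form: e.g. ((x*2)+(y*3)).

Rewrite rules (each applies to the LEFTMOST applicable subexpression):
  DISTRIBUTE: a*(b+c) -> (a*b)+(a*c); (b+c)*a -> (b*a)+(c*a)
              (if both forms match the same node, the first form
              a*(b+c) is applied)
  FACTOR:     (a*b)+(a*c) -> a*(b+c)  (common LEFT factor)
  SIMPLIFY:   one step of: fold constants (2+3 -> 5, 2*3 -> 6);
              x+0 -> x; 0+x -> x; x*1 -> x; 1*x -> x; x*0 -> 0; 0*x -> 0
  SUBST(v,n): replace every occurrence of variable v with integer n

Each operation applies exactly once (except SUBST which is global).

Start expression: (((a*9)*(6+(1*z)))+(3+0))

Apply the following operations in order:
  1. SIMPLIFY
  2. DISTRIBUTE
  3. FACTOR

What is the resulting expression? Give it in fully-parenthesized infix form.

Answer: (((a*9)*(6+z))+(3+0))

Derivation:
Start: (((a*9)*(6+(1*z)))+(3+0))
Apply SIMPLIFY at LRR (target: (1*z)): (((a*9)*(6+(1*z)))+(3+0)) -> (((a*9)*(6+z))+(3+0))
Apply DISTRIBUTE at L (target: ((a*9)*(6+z))): (((a*9)*(6+z))+(3+0)) -> ((((a*9)*6)+((a*9)*z))+(3+0))
Apply FACTOR at L (target: (((a*9)*6)+((a*9)*z))): ((((a*9)*6)+((a*9)*z))+(3+0)) -> (((a*9)*(6+z))+(3+0))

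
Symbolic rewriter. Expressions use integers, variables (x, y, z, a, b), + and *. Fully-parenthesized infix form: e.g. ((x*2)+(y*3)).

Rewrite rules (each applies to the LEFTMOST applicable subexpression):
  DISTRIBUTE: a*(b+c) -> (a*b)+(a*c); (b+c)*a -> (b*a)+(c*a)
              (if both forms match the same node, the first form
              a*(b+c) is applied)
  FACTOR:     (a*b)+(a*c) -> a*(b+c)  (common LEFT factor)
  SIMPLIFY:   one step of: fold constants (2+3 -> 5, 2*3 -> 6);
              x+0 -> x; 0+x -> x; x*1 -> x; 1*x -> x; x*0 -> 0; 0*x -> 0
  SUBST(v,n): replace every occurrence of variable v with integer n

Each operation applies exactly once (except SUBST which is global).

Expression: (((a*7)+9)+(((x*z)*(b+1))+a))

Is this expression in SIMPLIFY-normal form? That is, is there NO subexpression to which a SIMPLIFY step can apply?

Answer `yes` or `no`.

Answer: yes

Derivation:
Expression: (((a*7)+9)+(((x*z)*(b+1))+a))
Scanning for simplifiable subexpressions (pre-order)...
  at root: (((a*7)+9)+(((x*z)*(b+1))+a)) (not simplifiable)
  at L: ((a*7)+9) (not simplifiable)
  at LL: (a*7) (not simplifiable)
  at R: (((x*z)*(b+1))+a) (not simplifiable)
  at RL: ((x*z)*(b+1)) (not simplifiable)
  at RLL: (x*z) (not simplifiable)
  at RLR: (b+1) (not simplifiable)
Result: no simplifiable subexpression found -> normal form.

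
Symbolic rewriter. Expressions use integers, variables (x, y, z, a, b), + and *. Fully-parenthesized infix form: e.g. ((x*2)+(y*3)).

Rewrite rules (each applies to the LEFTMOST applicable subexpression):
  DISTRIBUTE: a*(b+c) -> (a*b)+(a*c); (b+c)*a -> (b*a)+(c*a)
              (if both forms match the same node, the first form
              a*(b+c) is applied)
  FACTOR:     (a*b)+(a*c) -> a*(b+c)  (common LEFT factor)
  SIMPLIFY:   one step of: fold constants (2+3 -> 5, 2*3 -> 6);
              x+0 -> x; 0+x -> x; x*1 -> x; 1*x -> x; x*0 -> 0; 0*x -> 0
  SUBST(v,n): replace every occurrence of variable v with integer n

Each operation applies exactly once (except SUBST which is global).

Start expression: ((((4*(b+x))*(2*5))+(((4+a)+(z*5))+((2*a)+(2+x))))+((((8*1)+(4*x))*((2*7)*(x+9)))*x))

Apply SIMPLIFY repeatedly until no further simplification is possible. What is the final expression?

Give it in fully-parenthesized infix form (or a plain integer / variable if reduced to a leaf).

Answer: ((((4*(b+x))*10)+(((4+a)+(z*5))+((2*a)+(2+x))))+(((8+(4*x))*(14*(x+9)))*x))

Derivation:
Start: ((((4*(b+x))*(2*5))+(((4+a)+(z*5))+((2*a)+(2+x))))+((((8*1)+(4*x))*((2*7)*(x+9)))*x))
Step 1: at LLR: (2*5) -> 10; overall: ((((4*(b+x))*(2*5))+(((4+a)+(z*5))+((2*a)+(2+x))))+((((8*1)+(4*x))*((2*7)*(x+9)))*x)) -> ((((4*(b+x))*10)+(((4+a)+(z*5))+((2*a)+(2+x))))+((((8*1)+(4*x))*((2*7)*(x+9)))*x))
Step 2: at RLLL: (8*1) -> 8; overall: ((((4*(b+x))*10)+(((4+a)+(z*5))+((2*a)+(2+x))))+((((8*1)+(4*x))*((2*7)*(x+9)))*x)) -> ((((4*(b+x))*10)+(((4+a)+(z*5))+((2*a)+(2+x))))+(((8+(4*x))*((2*7)*(x+9)))*x))
Step 3: at RLRL: (2*7) -> 14; overall: ((((4*(b+x))*10)+(((4+a)+(z*5))+((2*a)+(2+x))))+(((8+(4*x))*((2*7)*(x+9)))*x)) -> ((((4*(b+x))*10)+(((4+a)+(z*5))+((2*a)+(2+x))))+(((8+(4*x))*(14*(x+9)))*x))
Fixed point: ((((4*(b+x))*10)+(((4+a)+(z*5))+((2*a)+(2+x))))+(((8+(4*x))*(14*(x+9)))*x))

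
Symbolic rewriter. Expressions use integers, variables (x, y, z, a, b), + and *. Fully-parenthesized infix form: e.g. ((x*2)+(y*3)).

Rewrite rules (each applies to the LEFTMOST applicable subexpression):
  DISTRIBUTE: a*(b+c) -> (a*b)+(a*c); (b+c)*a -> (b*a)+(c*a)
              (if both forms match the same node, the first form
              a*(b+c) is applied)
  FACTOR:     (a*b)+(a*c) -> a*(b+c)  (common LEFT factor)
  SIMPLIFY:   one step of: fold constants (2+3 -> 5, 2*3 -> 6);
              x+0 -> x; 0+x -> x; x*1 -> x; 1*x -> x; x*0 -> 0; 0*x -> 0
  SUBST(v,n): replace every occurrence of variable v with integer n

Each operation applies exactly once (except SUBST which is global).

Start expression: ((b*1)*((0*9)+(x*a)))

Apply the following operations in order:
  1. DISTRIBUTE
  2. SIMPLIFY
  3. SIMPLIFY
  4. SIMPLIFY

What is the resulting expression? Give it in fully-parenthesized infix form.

Start: ((b*1)*((0*9)+(x*a)))
Apply DISTRIBUTE at root (target: ((b*1)*((0*9)+(x*a)))): ((b*1)*((0*9)+(x*a))) -> (((b*1)*(0*9))+((b*1)*(x*a)))
Apply SIMPLIFY at LL (target: (b*1)): (((b*1)*(0*9))+((b*1)*(x*a))) -> ((b*(0*9))+((b*1)*(x*a)))
Apply SIMPLIFY at LR (target: (0*9)): ((b*(0*9))+((b*1)*(x*a))) -> ((b*0)+((b*1)*(x*a)))
Apply SIMPLIFY at L (target: (b*0)): ((b*0)+((b*1)*(x*a))) -> (0+((b*1)*(x*a)))

Answer: (0+((b*1)*(x*a)))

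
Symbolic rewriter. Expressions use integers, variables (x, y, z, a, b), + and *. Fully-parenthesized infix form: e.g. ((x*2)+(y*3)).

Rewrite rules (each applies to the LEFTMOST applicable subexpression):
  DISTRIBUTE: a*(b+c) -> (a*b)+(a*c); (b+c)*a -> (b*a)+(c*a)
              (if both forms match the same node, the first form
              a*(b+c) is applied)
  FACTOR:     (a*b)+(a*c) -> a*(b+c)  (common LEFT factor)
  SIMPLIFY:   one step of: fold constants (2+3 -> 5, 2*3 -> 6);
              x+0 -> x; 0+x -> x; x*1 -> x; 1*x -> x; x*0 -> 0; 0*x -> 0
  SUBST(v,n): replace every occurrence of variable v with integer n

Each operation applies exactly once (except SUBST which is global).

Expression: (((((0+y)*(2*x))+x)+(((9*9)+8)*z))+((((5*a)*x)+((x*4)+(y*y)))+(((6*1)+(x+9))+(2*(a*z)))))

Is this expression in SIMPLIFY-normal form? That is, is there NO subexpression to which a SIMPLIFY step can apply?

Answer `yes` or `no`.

Expression: (((((0+y)*(2*x))+x)+(((9*9)+8)*z))+((((5*a)*x)+((x*4)+(y*y)))+(((6*1)+(x+9))+(2*(a*z)))))
Scanning for simplifiable subexpressions (pre-order)...
  at root: (((((0+y)*(2*x))+x)+(((9*9)+8)*z))+((((5*a)*x)+((x*4)+(y*y)))+(((6*1)+(x+9))+(2*(a*z))))) (not simplifiable)
  at L: ((((0+y)*(2*x))+x)+(((9*9)+8)*z)) (not simplifiable)
  at LL: (((0+y)*(2*x))+x) (not simplifiable)
  at LLL: ((0+y)*(2*x)) (not simplifiable)
  at LLLL: (0+y) (SIMPLIFIABLE)
  at LLLR: (2*x) (not simplifiable)
  at LR: (((9*9)+8)*z) (not simplifiable)
  at LRL: ((9*9)+8) (not simplifiable)
  at LRLL: (9*9) (SIMPLIFIABLE)
  at R: ((((5*a)*x)+((x*4)+(y*y)))+(((6*1)+(x+9))+(2*(a*z)))) (not simplifiable)
  at RL: (((5*a)*x)+((x*4)+(y*y))) (not simplifiable)
  at RLL: ((5*a)*x) (not simplifiable)
  at RLLL: (5*a) (not simplifiable)
  at RLR: ((x*4)+(y*y)) (not simplifiable)
  at RLRL: (x*4) (not simplifiable)
  at RLRR: (y*y) (not simplifiable)
  at RR: (((6*1)+(x+9))+(2*(a*z))) (not simplifiable)
  at RRL: ((6*1)+(x+9)) (not simplifiable)
  at RRLL: (6*1) (SIMPLIFIABLE)
  at RRLR: (x+9) (not simplifiable)
  at RRR: (2*(a*z)) (not simplifiable)
  at RRRR: (a*z) (not simplifiable)
Found simplifiable subexpr at path LLLL: (0+y)
One SIMPLIFY step would give: ((((y*(2*x))+x)+(((9*9)+8)*z))+((((5*a)*x)+((x*4)+(y*y)))+(((6*1)+(x+9))+(2*(a*z)))))
-> NOT in normal form.

Answer: no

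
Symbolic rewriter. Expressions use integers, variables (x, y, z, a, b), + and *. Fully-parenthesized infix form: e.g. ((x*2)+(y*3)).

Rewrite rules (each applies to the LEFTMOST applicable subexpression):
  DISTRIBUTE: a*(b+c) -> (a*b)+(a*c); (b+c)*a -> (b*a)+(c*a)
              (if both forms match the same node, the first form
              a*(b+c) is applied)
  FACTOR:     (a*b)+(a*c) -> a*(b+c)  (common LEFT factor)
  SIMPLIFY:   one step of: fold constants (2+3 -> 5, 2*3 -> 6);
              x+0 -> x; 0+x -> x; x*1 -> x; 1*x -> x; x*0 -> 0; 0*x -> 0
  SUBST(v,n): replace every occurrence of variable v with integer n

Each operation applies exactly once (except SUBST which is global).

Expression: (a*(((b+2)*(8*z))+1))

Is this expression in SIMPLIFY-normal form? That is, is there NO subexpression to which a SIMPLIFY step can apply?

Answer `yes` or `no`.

Answer: yes

Derivation:
Expression: (a*(((b+2)*(8*z))+1))
Scanning for simplifiable subexpressions (pre-order)...
  at root: (a*(((b+2)*(8*z))+1)) (not simplifiable)
  at R: (((b+2)*(8*z))+1) (not simplifiable)
  at RL: ((b+2)*(8*z)) (not simplifiable)
  at RLL: (b+2) (not simplifiable)
  at RLR: (8*z) (not simplifiable)
Result: no simplifiable subexpression found -> normal form.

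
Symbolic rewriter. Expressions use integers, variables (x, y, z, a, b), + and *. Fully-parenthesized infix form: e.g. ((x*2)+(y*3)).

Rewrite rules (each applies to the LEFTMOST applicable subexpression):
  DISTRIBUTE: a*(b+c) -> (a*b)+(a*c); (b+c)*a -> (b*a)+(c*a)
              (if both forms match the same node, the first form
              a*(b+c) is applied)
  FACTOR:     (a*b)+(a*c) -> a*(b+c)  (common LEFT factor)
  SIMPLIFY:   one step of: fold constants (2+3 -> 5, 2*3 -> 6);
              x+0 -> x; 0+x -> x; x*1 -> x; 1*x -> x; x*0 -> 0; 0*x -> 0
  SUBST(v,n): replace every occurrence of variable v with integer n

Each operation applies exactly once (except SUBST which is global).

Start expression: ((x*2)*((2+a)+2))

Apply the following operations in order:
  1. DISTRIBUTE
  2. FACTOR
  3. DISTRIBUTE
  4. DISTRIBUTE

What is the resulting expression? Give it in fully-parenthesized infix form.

Answer: ((((x*2)*2)+((x*2)*a))+((x*2)*2))

Derivation:
Start: ((x*2)*((2+a)+2))
Apply DISTRIBUTE at root (target: ((x*2)*((2+a)+2))): ((x*2)*((2+a)+2)) -> (((x*2)*(2+a))+((x*2)*2))
Apply FACTOR at root (target: (((x*2)*(2+a))+((x*2)*2))): (((x*2)*(2+a))+((x*2)*2)) -> ((x*2)*((2+a)+2))
Apply DISTRIBUTE at root (target: ((x*2)*((2+a)+2))): ((x*2)*((2+a)+2)) -> (((x*2)*(2+a))+((x*2)*2))
Apply DISTRIBUTE at L (target: ((x*2)*(2+a))): (((x*2)*(2+a))+((x*2)*2)) -> ((((x*2)*2)+((x*2)*a))+((x*2)*2))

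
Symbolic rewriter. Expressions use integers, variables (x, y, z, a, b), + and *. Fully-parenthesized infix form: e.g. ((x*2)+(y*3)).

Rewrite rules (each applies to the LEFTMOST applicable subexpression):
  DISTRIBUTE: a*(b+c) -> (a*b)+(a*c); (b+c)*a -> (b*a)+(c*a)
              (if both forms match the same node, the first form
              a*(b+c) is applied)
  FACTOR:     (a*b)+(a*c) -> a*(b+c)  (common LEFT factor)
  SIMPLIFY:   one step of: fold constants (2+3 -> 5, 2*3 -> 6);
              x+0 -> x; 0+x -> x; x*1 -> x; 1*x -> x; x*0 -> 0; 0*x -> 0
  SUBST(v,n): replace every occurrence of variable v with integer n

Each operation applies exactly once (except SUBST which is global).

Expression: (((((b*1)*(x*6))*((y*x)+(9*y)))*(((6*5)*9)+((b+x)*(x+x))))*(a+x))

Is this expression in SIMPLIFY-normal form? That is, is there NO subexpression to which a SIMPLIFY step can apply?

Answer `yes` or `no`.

Answer: no

Derivation:
Expression: (((((b*1)*(x*6))*((y*x)+(9*y)))*(((6*5)*9)+((b+x)*(x+x))))*(a+x))
Scanning for simplifiable subexpressions (pre-order)...
  at root: (((((b*1)*(x*6))*((y*x)+(9*y)))*(((6*5)*9)+((b+x)*(x+x))))*(a+x)) (not simplifiable)
  at L: ((((b*1)*(x*6))*((y*x)+(9*y)))*(((6*5)*9)+((b+x)*(x+x)))) (not simplifiable)
  at LL: (((b*1)*(x*6))*((y*x)+(9*y))) (not simplifiable)
  at LLL: ((b*1)*(x*6)) (not simplifiable)
  at LLLL: (b*1) (SIMPLIFIABLE)
  at LLLR: (x*6) (not simplifiable)
  at LLR: ((y*x)+(9*y)) (not simplifiable)
  at LLRL: (y*x) (not simplifiable)
  at LLRR: (9*y) (not simplifiable)
  at LR: (((6*5)*9)+((b+x)*(x+x))) (not simplifiable)
  at LRL: ((6*5)*9) (not simplifiable)
  at LRLL: (6*5) (SIMPLIFIABLE)
  at LRR: ((b+x)*(x+x)) (not simplifiable)
  at LRRL: (b+x) (not simplifiable)
  at LRRR: (x+x) (not simplifiable)
  at R: (a+x) (not simplifiable)
Found simplifiable subexpr at path LLLL: (b*1)
One SIMPLIFY step would give: ((((b*(x*6))*((y*x)+(9*y)))*(((6*5)*9)+((b+x)*(x+x))))*(a+x))
-> NOT in normal form.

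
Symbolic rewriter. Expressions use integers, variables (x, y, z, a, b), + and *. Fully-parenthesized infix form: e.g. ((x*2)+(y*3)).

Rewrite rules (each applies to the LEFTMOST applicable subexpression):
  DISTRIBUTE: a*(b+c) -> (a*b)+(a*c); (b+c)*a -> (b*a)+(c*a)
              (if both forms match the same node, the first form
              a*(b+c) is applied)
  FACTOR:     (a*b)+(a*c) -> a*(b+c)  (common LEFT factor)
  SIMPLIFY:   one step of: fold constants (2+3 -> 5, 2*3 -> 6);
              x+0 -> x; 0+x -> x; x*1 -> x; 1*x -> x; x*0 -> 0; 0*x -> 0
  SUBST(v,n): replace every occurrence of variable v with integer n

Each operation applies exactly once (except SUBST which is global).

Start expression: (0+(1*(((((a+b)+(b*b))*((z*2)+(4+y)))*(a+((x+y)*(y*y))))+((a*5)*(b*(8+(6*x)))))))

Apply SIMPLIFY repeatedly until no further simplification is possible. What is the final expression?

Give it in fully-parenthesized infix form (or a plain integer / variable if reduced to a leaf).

Answer: (((((a+b)+(b*b))*((z*2)+(4+y)))*(a+((x+y)*(y*y))))+((a*5)*(b*(8+(6*x)))))

Derivation:
Start: (0+(1*(((((a+b)+(b*b))*((z*2)+(4+y)))*(a+((x+y)*(y*y))))+((a*5)*(b*(8+(6*x)))))))
Step 1: at root: (0+(1*(((((a+b)+(b*b))*((z*2)+(4+y)))*(a+((x+y)*(y*y))))+((a*5)*(b*(8+(6*x))))))) -> (1*(((((a+b)+(b*b))*((z*2)+(4+y)))*(a+((x+y)*(y*y))))+((a*5)*(b*(8+(6*x)))))); overall: (0+(1*(((((a+b)+(b*b))*((z*2)+(4+y)))*(a+((x+y)*(y*y))))+((a*5)*(b*(8+(6*x))))))) -> (1*(((((a+b)+(b*b))*((z*2)+(4+y)))*(a+((x+y)*(y*y))))+((a*5)*(b*(8+(6*x))))))
Step 2: at root: (1*(((((a+b)+(b*b))*((z*2)+(4+y)))*(a+((x+y)*(y*y))))+((a*5)*(b*(8+(6*x)))))) -> (((((a+b)+(b*b))*((z*2)+(4+y)))*(a+((x+y)*(y*y))))+((a*5)*(b*(8+(6*x))))); overall: (1*(((((a+b)+(b*b))*((z*2)+(4+y)))*(a+((x+y)*(y*y))))+((a*5)*(b*(8+(6*x)))))) -> (((((a+b)+(b*b))*((z*2)+(4+y)))*(a+((x+y)*(y*y))))+((a*5)*(b*(8+(6*x)))))
Fixed point: (((((a+b)+(b*b))*((z*2)+(4+y)))*(a+((x+y)*(y*y))))+((a*5)*(b*(8+(6*x)))))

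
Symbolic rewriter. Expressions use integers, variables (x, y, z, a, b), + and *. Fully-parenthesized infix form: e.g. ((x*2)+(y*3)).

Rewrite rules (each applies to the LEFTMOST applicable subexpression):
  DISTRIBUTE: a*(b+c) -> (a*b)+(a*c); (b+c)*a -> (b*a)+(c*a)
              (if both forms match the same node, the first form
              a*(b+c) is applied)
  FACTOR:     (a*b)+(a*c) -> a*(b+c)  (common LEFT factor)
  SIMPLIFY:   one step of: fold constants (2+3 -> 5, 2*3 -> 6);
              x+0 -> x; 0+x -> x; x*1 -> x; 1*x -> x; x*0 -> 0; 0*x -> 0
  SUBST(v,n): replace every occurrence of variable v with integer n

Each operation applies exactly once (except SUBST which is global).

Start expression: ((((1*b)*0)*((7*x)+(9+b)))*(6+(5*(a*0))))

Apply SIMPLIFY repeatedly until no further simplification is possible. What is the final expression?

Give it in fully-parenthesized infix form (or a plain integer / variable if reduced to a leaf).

Answer: 0

Derivation:
Start: ((((1*b)*0)*((7*x)+(9+b)))*(6+(5*(a*0))))
Step 1: at LL: ((1*b)*0) -> 0; overall: ((((1*b)*0)*((7*x)+(9+b)))*(6+(5*(a*0)))) -> ((0*((7*x)+(9+b)))*(6+(5*(a*0))))
Step 2: at L: (0*((7*x)+(9+b))) -> 0; overall: ((0*((7*x)+(9+b)))*(6+(5*(a*0)))) -> (0*(6+(5*(a*0))))
Step 3: at root: (0*(6+(5*(a*0)))) -> 0; overall: (0*(6+(5*(a*0)))) -> 0
Fixed point: 0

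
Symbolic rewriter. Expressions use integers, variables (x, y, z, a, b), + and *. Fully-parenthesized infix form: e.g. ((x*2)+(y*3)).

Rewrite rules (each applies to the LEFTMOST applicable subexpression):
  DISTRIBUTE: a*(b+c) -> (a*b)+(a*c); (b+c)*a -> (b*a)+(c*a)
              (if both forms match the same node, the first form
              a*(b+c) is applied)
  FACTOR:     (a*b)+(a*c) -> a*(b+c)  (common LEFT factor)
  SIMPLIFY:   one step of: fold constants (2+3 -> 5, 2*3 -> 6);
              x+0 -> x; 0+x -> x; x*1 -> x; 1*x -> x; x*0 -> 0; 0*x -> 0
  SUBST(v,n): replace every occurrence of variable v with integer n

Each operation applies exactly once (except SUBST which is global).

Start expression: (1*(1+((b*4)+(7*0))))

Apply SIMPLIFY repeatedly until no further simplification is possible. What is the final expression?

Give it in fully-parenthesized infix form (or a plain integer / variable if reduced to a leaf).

Start: (1*(1+((b*4)+(7*0))))
Step 1: at root: (1*(1+((b*4)+(7*0)))) -> (1+((b*4)+(7*0))); overall: (1*(1+((b*4)+(7*0)))) -> (1+((b*4)+(7*0)))
Step 2: at RR: (7*0) -> 0; overall: (1+((b*4)+(7*0))) -> (1+((b*4)+0))
Step 3: at R: ((b*4)+0) -> (b*4); overall: (1+((b*4)+0)) -> (1+(b*4))
Fixed point: (1+(b*4))

Answer: (1+(b*4))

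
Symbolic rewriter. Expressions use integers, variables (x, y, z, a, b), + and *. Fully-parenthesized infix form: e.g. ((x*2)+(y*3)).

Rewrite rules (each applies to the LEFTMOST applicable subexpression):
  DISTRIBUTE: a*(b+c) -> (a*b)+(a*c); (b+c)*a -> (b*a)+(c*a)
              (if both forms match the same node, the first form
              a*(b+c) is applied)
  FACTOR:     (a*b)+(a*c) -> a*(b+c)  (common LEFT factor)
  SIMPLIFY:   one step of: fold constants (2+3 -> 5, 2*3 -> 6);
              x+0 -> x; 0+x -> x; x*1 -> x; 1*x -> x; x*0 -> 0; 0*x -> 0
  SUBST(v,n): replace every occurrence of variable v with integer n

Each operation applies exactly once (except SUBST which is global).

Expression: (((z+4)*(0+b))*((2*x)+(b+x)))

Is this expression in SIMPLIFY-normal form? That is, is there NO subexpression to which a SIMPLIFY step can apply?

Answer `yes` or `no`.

Answer: no

Derivation:
Expression: (((z+4)*(0+b))*((2*x)+(b+x)))
Scanning for simplifiable subexpressions (pre-order)...
  at root: (((z+4)*(0+b))*((2*x)+(b+x))) (not simplifiable)
  at L: ((z+4)*(0+b)) (not simplifiable)
  at LL: (z+4) (not simplifiable)
  at LR: (0+b) (SIMPLIFIABLE)
  at R: ((2*x)+(b+x)) (not simplifiable)
  at RL: (2*x) (not simplifiable)
  at RR: (b+x) (not simplifiable)
Found simplifiable subexpr at path LR: (0+b)
One SIMPLIFY step would give: (((z+4)*b)*((2*x)+(b+x)))
-> NOT in normal form.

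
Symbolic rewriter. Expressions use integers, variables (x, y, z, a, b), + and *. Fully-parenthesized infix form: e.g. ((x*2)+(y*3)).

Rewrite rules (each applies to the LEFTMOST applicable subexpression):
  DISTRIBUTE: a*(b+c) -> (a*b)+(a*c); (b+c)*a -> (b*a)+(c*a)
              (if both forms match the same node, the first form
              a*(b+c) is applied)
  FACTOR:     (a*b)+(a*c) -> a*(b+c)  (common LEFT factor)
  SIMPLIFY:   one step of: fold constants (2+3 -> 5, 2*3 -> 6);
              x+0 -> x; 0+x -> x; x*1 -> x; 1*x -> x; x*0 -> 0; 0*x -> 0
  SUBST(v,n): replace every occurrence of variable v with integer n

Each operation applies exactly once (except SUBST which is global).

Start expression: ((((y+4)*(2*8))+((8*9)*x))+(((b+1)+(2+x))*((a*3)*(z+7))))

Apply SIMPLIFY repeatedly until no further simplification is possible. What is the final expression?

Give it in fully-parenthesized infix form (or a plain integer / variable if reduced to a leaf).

Start: ((((y+4)*(2*8))+((8*9)*x))+(((b+1)+(2+x))*((a*3)*(z+7))))
Step 1: at LLR: (2*8) -> 16; overall: ((((y+4)*(2*8))+((8*9)*x))+(((b+1)+(2+x))*((a*3)*(z+7)))) -> ((((y+4)*16)+((8*9)*x))+(((b+1)+(2+x))*((a*3)*(z+7))))
Step 2: at LRL: (8*9) -> 72; overall: ((((y+4)*16)+((8*9)*x))+(((b+1)+(2+x))*((a*3)*(z+7)))) -> ((((y+4)*16)+(72*x))+(((b+1)+(2+x))*((a*3)*(z+7))))
Fixed point: ((((y+4)*16)+(72*x))+(((b+1)+(2+x))*((a*3)*(z+7))))

Answer: ((((y+4)*16)+(72*x))+(((b+1)+(2+x))*((a*3)*(z+7))))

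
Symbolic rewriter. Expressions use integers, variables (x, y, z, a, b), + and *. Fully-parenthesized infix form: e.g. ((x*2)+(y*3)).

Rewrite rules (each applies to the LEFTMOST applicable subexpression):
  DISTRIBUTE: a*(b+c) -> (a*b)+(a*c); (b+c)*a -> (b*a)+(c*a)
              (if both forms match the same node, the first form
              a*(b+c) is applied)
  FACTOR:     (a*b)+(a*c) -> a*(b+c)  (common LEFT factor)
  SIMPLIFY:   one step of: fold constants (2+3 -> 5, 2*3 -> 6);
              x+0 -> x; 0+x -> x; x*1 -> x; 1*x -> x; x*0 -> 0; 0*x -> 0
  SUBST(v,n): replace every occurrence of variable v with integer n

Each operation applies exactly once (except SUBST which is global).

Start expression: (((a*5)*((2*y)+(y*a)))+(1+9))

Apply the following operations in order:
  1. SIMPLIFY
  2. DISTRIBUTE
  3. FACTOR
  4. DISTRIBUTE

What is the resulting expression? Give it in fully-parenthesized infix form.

Answer: ((((a*5)*(2*y))+((a*5)*(y*a)))+10)

Derivation:
Start: (((a*5)*((2*y)+(y*a)))+(1+9))
Apply SIMPLIFY at R (target: (1+9)): (((a*5)*((2*y)+(y*a)))+(1+9)) -> (((a*5)*((2*y)+(y*a)))+10)
Apply DISTRIBUTE at L (target: ((a*5)*((2*y)+(y*a)))): (((a*5)*((2*y)+(y*a)))+10) -> ((((a*5)*(2*y))+((a*5)*(y*a)))+10)
Apply FACTOR at L (target: (((a*5)*(2*y))+((a*5)*(y*a)))): ((((a*5)*(2*y))+((a*5)*(y*a)))+10) -> (((a*5)*((2*y)+(y*a)))+10)
Apply DISTRIBUTE at L (target: ((a*5)*((2*y)+(y*a)))): (((a*5)*((2*y)+(y*a)))+10) -> ((((a*5)*(2*y))+((a*5)*(y*a)))+10)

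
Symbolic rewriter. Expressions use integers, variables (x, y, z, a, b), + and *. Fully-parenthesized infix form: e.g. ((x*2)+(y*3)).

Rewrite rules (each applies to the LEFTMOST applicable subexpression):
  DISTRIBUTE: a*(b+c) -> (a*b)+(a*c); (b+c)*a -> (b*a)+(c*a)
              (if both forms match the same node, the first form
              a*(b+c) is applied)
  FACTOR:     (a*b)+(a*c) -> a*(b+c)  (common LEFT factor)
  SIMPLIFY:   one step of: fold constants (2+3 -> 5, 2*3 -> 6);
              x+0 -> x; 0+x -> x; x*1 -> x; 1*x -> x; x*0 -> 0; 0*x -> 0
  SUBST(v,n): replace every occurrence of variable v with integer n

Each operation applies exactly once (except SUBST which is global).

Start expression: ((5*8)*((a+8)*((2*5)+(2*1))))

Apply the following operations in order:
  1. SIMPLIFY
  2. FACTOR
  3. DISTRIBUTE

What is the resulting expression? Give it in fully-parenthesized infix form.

Answer: (40*((a*(2*(5+1)))+(8*(2*(5+1)))))

Derivation:
Start: ((5*8)*((a+8)*((2*5)+(2*1))))
Apply SIMPLIFY at L (target: (5*8)): ((5*8)*((a+8)*((2*5)+(2*1)))) -> (40*((a+8)*((2*5)+(2*1))))
Apply FACTOR at RR (target: ((2*5)+(2*1))): (40*((a+8)*((2*5)+(2*1)))) -> (40*((a+8)*(2*(5+1))))
Apply DISTRIBUTE at R (target: ((a+8)*(2*(5+1)))): (40*((a+8)*(2*(5+1)))) -> (40*((a*(2*(5+1)))+(8*(2*(5+1)))))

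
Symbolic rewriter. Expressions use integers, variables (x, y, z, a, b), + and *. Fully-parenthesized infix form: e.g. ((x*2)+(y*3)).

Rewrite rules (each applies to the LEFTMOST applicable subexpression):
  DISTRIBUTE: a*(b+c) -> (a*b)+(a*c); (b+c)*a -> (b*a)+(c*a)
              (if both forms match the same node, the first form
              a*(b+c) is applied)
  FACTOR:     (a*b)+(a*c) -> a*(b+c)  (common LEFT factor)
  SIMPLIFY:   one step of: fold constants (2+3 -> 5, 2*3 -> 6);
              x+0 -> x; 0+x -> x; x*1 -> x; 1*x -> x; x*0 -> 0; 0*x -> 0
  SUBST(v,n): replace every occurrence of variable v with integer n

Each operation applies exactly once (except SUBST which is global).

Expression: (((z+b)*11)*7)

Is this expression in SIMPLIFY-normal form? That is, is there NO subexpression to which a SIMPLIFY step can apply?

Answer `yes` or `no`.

Answer: yes

Derivation:
Expression: (((z+b)*11)*7)
Scanning for simplifiable subexpressions (pre-order)...
  at root: (((z+b)*11)*7) (not simplifiable)
  at L: ((z+b)*11) (not simplifiable)
  at LL: (z+b) (not simplifiable)
Result: no simplifiable subexpression found -> normal form.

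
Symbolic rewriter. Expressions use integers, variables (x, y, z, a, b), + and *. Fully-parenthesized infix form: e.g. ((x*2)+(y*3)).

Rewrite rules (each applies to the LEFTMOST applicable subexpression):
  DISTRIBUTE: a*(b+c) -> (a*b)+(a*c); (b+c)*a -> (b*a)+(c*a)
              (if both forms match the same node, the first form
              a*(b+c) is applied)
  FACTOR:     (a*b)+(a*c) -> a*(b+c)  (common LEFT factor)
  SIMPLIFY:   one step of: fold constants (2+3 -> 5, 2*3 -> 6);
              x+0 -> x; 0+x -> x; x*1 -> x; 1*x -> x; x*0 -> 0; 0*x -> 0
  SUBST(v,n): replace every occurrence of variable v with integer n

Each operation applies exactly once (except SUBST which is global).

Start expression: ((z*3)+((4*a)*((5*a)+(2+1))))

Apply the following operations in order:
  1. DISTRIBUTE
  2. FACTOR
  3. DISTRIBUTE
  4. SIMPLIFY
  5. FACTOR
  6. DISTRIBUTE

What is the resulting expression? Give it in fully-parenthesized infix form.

Answer: ((z*3)+(((4*a)*(5*a))+((4*a)*3)))

Derivation:
Start: ((z*3)+((4*a)*((5*a)+(2+1))))
Apply DISTRIBUTE at R (target: ((4*a)*((5*a)+(2+1)))): ((z*3)+((4*a)*((5*a)+(2+1)))) -> ((z*3)+(((4*a)*(5*a))+((4*a)*(2+1))))
Apply FACTOR at R (target: (((4*a)*(5*a))+((4*a)*(2+1)))): ((z*3)+(((4*a)*(5*a))+((4*a)*(2+1)))) -> ((z*3)+((4*a)*((5*a)+(2+1))))
Apply DISTRIBUTE at R (target: ((4*a)*((5*a)+(2+1)))): ((z*3)+((4*a)*((5*a)+(2+1)))) -> ((z*3)+(((4*a)*(5*a))+((4*a)*(2+1))))
Apply SIMPLIFY at RRR (target: (2+1)): ((z*3)+(((4*a)*(5*a))+((4*a)*(2+1)))) -> ((z*3)+(((4*a)*(5*a))+((4*a)*3)))
Apply FACTOR at R (target: (((4*a)*(5*a))+((4*a)*3))): ((z*3)+(((4*a)*(5*a))+((4*a)*3))) -> ((z*3)+((4*a)*((5*a)+3)))
Apply DISTRIBUTE at R (target: ((4*a)*((5*a)+3))): ((z*3)+((4*a)*((5*a)+3))) -> ((z*3)+(((4*a)*(5*a))+((4*a)*3)))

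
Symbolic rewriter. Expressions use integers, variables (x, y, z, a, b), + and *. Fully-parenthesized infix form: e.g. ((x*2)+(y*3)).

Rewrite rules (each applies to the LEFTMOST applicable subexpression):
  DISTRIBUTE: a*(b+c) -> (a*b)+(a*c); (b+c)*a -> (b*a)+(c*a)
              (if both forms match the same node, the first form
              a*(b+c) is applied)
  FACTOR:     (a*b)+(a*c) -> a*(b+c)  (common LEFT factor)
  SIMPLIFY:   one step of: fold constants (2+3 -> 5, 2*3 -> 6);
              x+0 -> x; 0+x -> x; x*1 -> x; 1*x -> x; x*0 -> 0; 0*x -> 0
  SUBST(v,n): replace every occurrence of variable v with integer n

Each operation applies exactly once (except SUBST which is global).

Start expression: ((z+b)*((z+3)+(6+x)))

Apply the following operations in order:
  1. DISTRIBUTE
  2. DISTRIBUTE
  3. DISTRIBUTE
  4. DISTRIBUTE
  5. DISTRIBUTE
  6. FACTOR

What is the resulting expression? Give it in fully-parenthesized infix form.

Answer: ((((z*z)+(b*z))+((z*3)+(b*3)))+((z+b)*(6+x)))

Derivation:
Start: ((z+b)*((z+3)+(6+x)))
Apply DISTRIBUTE at root (target: ((z+b)*((z+3)+(6+x)))): ((z+b)*((z+3)+(6+x))) -> (((z+b)*(z+3))+((z+b)*(6+x)))
Apply DISTRIBUTE at L (target: ((z+b)*(z+3))): (((z+b)*(z+3))+((z+b)*(6+x))) -> ((((z+b)*z)+((z+b)*3))+((z+b)*(6+x)))
Apply DISTRIBUTE at LL (target: ((z+b)*z)): ((((z+b)*z)+((z+b)*3))+((z+b)*(6+x))) -> ((((z*z)+(b*z))+((z+b)*3))+((z+b)*(6+x)))
Apply DISTRIBUTE at LR (target: ((z+b)*3)): ((((z*z)+(b*z))+((z+b)*3))+((z+b)*(6+x))) -> ((((z*z)+(b*z))+((z*3)+(b*3)))+((z+b)*(6+x)))
Apply DISTRIBUTE at R (target: ((z+b)*(6+x))): ((((z*z)+(b*z))+((z*3)+(b*3)))+((z+b)*(6+x))) -> ((((z*z)+(b*z))+((z*3)+(b*3)))+(((z+b)*6)+((z+b)*x)))
Apply FACTOR at R (target: (((z+b)*6)+((z+b)*x))): ((((z*z)+(b*z))+((z*3)+(b*3)))+(((z+b)*6)+((z+b)*x))) -> ((((z*z)+(b*z))+((z*3)+(b*3)))+((z+b)*(6+x)))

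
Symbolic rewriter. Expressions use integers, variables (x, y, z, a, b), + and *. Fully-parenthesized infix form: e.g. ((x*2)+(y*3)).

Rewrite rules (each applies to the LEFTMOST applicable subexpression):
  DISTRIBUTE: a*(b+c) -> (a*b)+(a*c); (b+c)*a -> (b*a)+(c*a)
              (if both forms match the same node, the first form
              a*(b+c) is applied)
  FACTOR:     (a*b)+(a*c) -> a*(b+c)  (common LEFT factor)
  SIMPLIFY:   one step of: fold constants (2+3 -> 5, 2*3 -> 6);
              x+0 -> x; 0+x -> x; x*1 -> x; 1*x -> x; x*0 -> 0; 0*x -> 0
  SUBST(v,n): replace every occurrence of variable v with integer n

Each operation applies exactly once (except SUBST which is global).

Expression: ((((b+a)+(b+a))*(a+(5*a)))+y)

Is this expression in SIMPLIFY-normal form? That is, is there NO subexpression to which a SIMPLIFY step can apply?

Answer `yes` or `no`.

Expression: ((((b+a)+(b+a))*(a+(5*a)))+y)
Scanning for simplifiable subexpressions (pre-order)...
  at root: ((((b+a)+(b+a))*(a+(5*a)))+y) (not simplifiable)
  at L: (((b+a)+(b+a))*(a+(5*a))) (not simplifiable)
  at LL: ((b+a)+(b+a)) (not simplifiable)
  at LLL: (b+a) (not simplifiable)
  at LLR: (b+a) (not simplifiable)
  at LR: (a+(5*a)) (not simplifiable)
  at LRR: (5*a) (not simplifiable)
Result: no simplifiable subexpression found -> normal form.

Answer: yes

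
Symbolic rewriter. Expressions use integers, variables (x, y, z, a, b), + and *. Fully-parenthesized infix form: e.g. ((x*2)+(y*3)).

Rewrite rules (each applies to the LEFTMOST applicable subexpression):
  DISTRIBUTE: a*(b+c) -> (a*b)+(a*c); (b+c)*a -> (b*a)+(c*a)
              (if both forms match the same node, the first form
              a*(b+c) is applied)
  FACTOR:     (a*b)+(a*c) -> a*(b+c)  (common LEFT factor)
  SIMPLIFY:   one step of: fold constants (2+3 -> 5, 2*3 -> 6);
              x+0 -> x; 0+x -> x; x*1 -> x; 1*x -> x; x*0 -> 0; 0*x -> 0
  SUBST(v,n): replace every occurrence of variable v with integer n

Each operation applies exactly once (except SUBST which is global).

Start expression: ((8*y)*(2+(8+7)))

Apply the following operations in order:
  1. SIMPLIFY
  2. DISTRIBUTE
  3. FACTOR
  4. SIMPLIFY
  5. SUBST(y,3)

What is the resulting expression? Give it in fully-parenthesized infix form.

Start: ((8*y)*(2+(8+7)))
Apply SIMPLIFY at RR (target: (8+7)): ((8*y)*(2+(8+7))) -> ((8*y)*(2+15))
Apply DISTRIBUTE at root (target: ((8*y)*(2+15))): ((8*y)*(2+15)) -> (((8*y)*2)+((8*y)*15))
Apply FACTOR at root (target: (((8*y)*2)+((8*y)*15))): (((8*y)*2)+((8*y)*15)) -> ((8*y)*(2+15))
Apply SIMPLIFY at R (target: (2+15)): ((8*y)*(2+15)) -> ((8*y)*17)
Apply SUBST(y,3): ((8*y)*17) -> ((8*3)*17)

Answer: ((8*3)*17)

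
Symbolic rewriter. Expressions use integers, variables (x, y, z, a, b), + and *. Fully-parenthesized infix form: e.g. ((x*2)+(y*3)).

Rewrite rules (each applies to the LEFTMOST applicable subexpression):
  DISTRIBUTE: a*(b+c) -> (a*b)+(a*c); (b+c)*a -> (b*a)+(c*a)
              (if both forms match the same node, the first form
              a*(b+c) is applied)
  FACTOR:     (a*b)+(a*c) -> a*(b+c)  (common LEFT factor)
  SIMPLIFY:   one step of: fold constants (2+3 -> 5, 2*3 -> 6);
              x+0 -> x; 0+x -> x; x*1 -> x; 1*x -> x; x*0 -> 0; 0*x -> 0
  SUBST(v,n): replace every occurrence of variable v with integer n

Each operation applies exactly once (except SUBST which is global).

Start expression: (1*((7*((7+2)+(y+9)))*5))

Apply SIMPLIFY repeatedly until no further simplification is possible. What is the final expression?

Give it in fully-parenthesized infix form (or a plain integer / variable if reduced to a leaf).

Answer: ((7*(9+(y+9)))*5)

Derivation:
Start: (1*((7*((7+2)+(y+9)))*5))
Step 1: at root: (1*((7*((7+2)+(y+9)))*5)) -> ((7*((7+2)+(y+9)))*5); overall: (1*((7*((7+2)+(y+9)))*5)) -> ((7*((7+2)+(y+9)))*5)
Step 2: at LRL: (7+2) -> 9; overall: ((7*((7+2)+(y+9)))*5) -> ((7*(9+(y+9)))*5)
Fixed point: ((7*(9+(y+9)))*5)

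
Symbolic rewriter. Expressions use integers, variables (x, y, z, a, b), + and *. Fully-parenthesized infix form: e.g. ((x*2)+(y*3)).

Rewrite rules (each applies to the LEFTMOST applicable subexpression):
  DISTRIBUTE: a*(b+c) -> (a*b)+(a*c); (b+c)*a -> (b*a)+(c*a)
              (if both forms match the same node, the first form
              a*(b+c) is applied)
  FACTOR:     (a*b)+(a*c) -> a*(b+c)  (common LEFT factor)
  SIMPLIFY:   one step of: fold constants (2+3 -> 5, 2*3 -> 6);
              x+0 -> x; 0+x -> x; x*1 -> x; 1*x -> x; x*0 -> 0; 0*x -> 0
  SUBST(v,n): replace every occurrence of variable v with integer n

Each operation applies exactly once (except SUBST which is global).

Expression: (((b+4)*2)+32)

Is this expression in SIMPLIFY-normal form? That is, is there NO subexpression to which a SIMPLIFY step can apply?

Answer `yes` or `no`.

Expression: (((b+4)*2)+32)
Scanning for simplifiable subexpressions (pre-order)...
  at root: (((b+4)*2)+32) (not simplifiable)
  at L: ((b+4)*2) (not simplifiable)
  at LL: (b+4) (not simplifiable)
Result: no simplifiable subexpression found -> normal form.

Answer: yes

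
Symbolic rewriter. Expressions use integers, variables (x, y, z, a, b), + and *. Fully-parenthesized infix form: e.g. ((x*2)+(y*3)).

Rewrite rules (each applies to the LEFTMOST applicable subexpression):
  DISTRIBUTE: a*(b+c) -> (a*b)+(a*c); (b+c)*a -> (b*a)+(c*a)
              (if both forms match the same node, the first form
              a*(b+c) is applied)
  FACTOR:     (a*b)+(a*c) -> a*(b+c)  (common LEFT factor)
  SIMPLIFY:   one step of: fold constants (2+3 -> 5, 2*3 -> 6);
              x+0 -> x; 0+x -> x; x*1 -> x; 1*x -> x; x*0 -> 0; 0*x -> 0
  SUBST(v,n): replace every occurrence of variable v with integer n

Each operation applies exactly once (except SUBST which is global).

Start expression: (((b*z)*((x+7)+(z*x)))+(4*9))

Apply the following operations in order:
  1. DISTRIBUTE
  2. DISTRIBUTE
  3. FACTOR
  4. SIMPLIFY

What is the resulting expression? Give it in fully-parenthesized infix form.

Start: (((b*z)*((x+7)+(z*x)))+(4*9))
Apply DISTRIBUTE at L (target: ((b*z)*((x+7)+(z*x)))): (((b*z)*((x+7)+(z*x)))+(4*9)) -> ((((b*z)*(x+7))+((b*z)*(z*x)))+(4*9))
Apply DISTRIBUTE at LL (target: ((b*z)*(x+7))): ((((b*z)*(x+7))+((b*z)*(z*x)))+(4*9)) -> (((((b*z)*x)+((b*z)*7))+((b*z)*(z*x)))+(4*9))
Apply FACTOR at LL (target: (((b*z)*x)+((b*z)*7))): (((((b*z)*x)+((b*z)*7))+((b*z)*(z*x)))+(4*9)) -> ((((b*z)*(x+7))+((b*z)*(z*x)))+(4*9))
Apply SIMPLIFY at R (target: (4*9)): ((((b*z)*(x+7))+((b*z)*(z*x)))+(4*9)) -> ((((b*z)*(x+7))+((b*z)*(z*x)))+36)

Answer: ((((b*z)*(x+7))+((b*z)*(z*x)))+36)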